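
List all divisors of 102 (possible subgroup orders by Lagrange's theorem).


Lagrange's theorem: |H| divides |G|
|G| = 102
Divisors of 102: 1, 2, 3, 6, 17, 34, 51, 102

Possible subgroup orders: {1, 2, 3, 6, 17, 34, 51, 102}


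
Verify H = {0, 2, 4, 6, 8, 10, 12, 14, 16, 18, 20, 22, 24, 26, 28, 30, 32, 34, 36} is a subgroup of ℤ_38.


Subgroup test for H = {0, 2, 4, 6, 8, 10, 12, 14, 16, 18, 20, 22, 24, 26, 28, 30, 32, 34, 36} in (ℤ_38, +):
(1) 0 ∈ H? Yes
(2) Closure: for all a,b ∈ H, (a+b) mod 38 ∈ H? Yes
(3) Inverses: for all a ∈ H, -a mod 38 ∈ H? Yes

Yes, H is a subgroup of ℤ_38


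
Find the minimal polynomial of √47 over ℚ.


√47 satisfies x² - 47 = 0, irreducible over ℚ since 47 is squarefree

Minimal polynomial: x² - 47


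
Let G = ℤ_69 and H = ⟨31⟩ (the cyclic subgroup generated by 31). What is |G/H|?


|⟨31⟩| = n / gcd(31, 69) = 69 / 1 = 69
H is normal (ℤ_69 is abelian).
|G/H| = |G| / |H| = 69 / 69 = 1

|G/H| = 1


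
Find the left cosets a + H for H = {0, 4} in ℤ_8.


H = {0, 4}, |H| = 2
Number of cosets = |G|/|H| = 8/2 = 4
0 + H = {0, 4}
1 + H = {1, 5}
2 + H = {2, 6}
3 + H = {3, 7}

Cosets: 0+H={0,4}; 1+H={1,5}; 2+H={2,6}; 3+H={3,7}


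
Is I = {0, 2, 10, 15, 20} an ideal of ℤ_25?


Check ideal conditions for I = {0, 2, 10, 15, 20} in ℤ_25:
(1) I is an additive subgroup? No
(2) For r ∈ ℤ_25 and a ∈ I: r·a ∈ I? No  [counterexample: r=2, a=2, r·a mod 25 = 4 ∉ I]

No, I is not an ideal of ℤ_25


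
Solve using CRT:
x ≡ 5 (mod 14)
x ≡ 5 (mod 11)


m₁ = 14, m₂ = 11, gcd = 1, so CRT applies. M = m₁·m₂ = 154
Let M₁ = M/m₁ = 11, M₂ = M/m₂ = 14
Find y₁ ≡ M₁⁻¹ (mod m₁): 11⁻¹ ≡ 9 (mod 14)
Find y₂ ≡ M₂⁻¹ (mod m₂): 14⁻¹ ≡ 4 (mod 11)
x = a₁·M₁·y₁ + a₂·M₂·y₂ = 5·11·9 + 5·14·4 = 775
Reduce mod 154: x ≡ 5
Check: 5 mod 14 = 5 ✓, 5 mod 11 = 5 ✓

x ≡ 5 (mod 154)


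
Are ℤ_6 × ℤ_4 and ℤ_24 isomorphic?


Comparing ℤ_6 × ℤ_4 and ℤ_24:
gcd(6,4) = 2 ≠ 1. Max element order in ℤ_6×ℤ_4 is lcm(6,4) = 12 < 24, so it has no element of order 24

No, ℤ_6 × ℤ_4 ≇ ℤ_24


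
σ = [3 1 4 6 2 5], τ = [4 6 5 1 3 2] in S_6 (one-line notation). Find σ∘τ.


σ∘τ: apply τ first, then σ
1 →τ 4 →σ 6
2 →τ 6 →σ 5
3 →τ 5 →σ 2
4 →τ 1 →σ 3
5 →τ 3 →σ 4
6 →τ 2 →σ 1

σ∘τ = [6 5 2 3 4 1]


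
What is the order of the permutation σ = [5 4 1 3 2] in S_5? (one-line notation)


Cycle decomposition: (1 5 2 4 3)
Cycle lengths: 5
Order = lcm(5) = 5

ord(σ) = 5


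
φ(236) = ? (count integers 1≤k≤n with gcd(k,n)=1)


Factor n: 236 = 2^2 × 59
φ(n) = n · ∏(1 - 1/p) over distinct primes p | n
φ(236) = 236 · (1 - 1/2) · (1 - 1/59) = 116

φ(236) = 116


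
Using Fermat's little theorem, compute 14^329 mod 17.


Fermat's little theorem: if p is prime and gcd(a,p)=1, then a^(p-1) ≡ 1 (mod p)
p = 17 is prime, gcd(14,17) = 1
Reduce exponent: 329 mod 16 = 9
So 14^329 ≡ 14^9 (mod 17)
14^9 mod 17 = 3

14^329 ≡ 3 (mod 17)


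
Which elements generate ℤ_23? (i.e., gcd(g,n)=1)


g generates ℤ_n iff gcd(g,n) = 1
Prime factors of 23: 23
Generators are g ∈ {1,...,22} not divisible by any of these primes.
Generators: {1, 2, 3, 4, 5, 6, 7, 8, 9, 10, 11, 12, 13, 14, 15, 16, 17, 18, 19, 20, 21, 22}
Number of generators = φ(23) = 22

Generators of ℤ_23 = {1, 2, 3, 4, 5, 6, 7, 8, 9, 10, 11, 12, 13, 14, 15, 16, 17, 18, 19, 20, 21, 22}


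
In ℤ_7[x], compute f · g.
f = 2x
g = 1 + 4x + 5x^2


Expand and collect like terms; reduce coefficients mod 7:
x^0: 0·1 = 0 ≡ 0 (mod 7)
x^1: 0·4 + 2·1 = 2 ≡ 2 (mod 7)
x^2: 0·5 + 2·4 = 8 ≡ 1 (mod 7)
x^3: 2·5 = 10 ≡ 3 (mod 7)
Result: 2x + x^2 + 3x^3

f · g = 2x + x^2 + 3x^3


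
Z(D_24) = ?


Z(G) = {g ∈ G | gx = xg for all x ∈ G}
For even n, Z(D_n) = {e, r^(n/2)}: the 180° rotation r^12 commutes with every reflection and rotation

Z(D_24) = {e, r^12}


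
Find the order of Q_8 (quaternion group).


Q_8 = {±1, ±i, ±j, ±k}
|Q_8| = 8

|Q_8 (quaternion group)| = 8


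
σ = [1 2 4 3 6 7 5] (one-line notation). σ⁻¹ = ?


To find σ⁻¹, swap domain and range:
σ(1) = 1 → σ⁻¹(1) = 1
σ(2) = 2 → σ⁻¹(2) = 2
σ(3) = 4 → σ⁻¹(4) = 3
σ(4) = 3 → σ⁻¹(3) = 4
σ(5) = 6 → σ⁻¹(6) = 5
σ(6) = 7 → σ⁻¹(7) = 6
σ(7) = 5 → σ⁻¹(5) = 7

σ⁻¹ = [1 2 4 3 7 5 6]


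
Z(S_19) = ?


Z(G) = {g ∈ G | gx = xg for all x ∈ G}
S_n is non-abelian for n ≥ 3; Z(S_19) is trivial

Z(S_19) = {e}


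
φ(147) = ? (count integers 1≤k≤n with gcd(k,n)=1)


Factor n: 147 = 3 × 7^2
φ(n) = n · ∏(1 - 1/p) over distinct primes p | n
φ(147) = 147 · (1 - 1/3) · (1 - 1/7) = 84

φ(147) = 84


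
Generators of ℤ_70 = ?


g generates ℤ_n iff gcd(g,n) = 1
Prime factors of 70: 2, 5, 7
Generators are g ∈ {1,...,69} not divisible by any of these primes.
Generators: {1, 3, 9, 11, 13, 17, 19, 23, 27, 29, 31, 33, 37, 39, 41, 43, 47, 51, 53, 57, 59, 61, 67, 69}
Number of generators = φ(70) = 24

Generators of ℤ_70 = {1, 3, 9, 11, 13, 17, 19, 23, 27, 29, 31, 33, 37, 39, 41, 43, 47, 51, 53, 57, 59, 61, 67, 69}


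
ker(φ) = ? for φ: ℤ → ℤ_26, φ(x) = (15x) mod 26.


Kernel = preimage of identity
ker(φ) = {x ∈ ℤ : 15x ≡ 0 (mod 26)}. gcd(15,26) = 1, so 15x ≡ 0 (mod 26) ⟺ x ≡ 0 (mod 26/1 = 26). Hence ker(φ) = 26ℤ

ker(φ) = 26ℤ


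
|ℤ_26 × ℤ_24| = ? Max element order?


|ℤ_26 × ℤ_24| = 26 × 24 = 624
Max element order = lcm(26,24) = 312
Cyclic? No (gcd=2)

|ℤ_26×ℤ_24| = 624, max element order = 312


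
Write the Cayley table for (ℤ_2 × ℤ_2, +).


Elements: {(0,0), (0,1), (1,0), (1,1)}
Operation: componentwise addition mod (2, 2)
Entry (a, b) = ((a₁+b₁) mod 2, (a₂+b₂) mod 2)

Cayley table:
      | (0,0) | (0,1) | (1,0) | (1,1)
(0,0) | (0,0) | (0,1) | (1,0) | (1,1)
(0,1) | (0,1) | (0,0) | (1,1) | (1,0)
(1,0) | (1,0) | (1,1) | (0,0) | (0,1)
(1,1) | (1,1) | (1,0) | (0,1) | (0,0)


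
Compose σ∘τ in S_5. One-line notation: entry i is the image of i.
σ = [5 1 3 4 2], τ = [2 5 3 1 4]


σ∘τ: apply τ first, then σ
1 →τ 2 →σ 1
2 →τ 5 →σ 2
3 →τ 3 →σ 3
4 →τ 1 →σ 5
5 →τ 4 →σ 4

σ∘τ = [1 2 3 5 4]


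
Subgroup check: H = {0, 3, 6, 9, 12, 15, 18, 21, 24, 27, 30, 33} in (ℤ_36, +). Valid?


Subgroup test for H = {0, 3, 6, 9, 12, 15, 18, 21, 24, 27, 30, 33} in (ℤ_36, +):
(1) 0 ∈ H? Yes
(2) Closure: for all a,b ∈ H, (a+b) mod 36 ∈ H? Yes
(3) Inverses: for all a ∈ H, -a mod 36 ∈ H? Yes

Yes, H is a subgroup of ℤ_36


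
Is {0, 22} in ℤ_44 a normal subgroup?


H = {0, 22} in ℤ_44
ℤ_44 is abelian; every subgroup of an abelian group is normal

Yes, normal subgroup


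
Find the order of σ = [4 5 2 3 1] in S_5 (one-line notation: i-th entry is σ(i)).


Cycle decomposition: (1 4 3 2 5)
Cycle lengths: 5
Order = lcm(5) = 5

ord(σ) = 5


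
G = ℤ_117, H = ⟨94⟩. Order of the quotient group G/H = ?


|⟨94⟩| = n / gcd(94, 117) = 117 / 1 = 117
H is normal (ℤ_117 is abelian).
|G/H| = |G| / |H| = 117 / 117 = 1

|G/H| = 1


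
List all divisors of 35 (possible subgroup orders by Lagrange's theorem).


Lagrange's theorem: |H| divides |G|
|G| = 35
Divisors of 35: 1, 5, 7, 35

Possible subgroup orders: {1, 5, 7, 35}


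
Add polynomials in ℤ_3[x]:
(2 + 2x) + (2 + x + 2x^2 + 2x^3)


Add coefficients mod 3:
x^0: 2 + 2 = 1 (mod 3)
x^1: 2 + 1 = 0 (mod 3)
x^2: 0 + 2 = 2 (mod 3)
x^3: 0 + 2 = 2 (mod 3)
Result: 1 + 2x^2 + 2x^3

f + g = 1 + 2x^2 + 2x^3


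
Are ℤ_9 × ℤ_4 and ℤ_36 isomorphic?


Comparing ℤ_9 × ℤ_4 and ℤ_36:
gcd(9,4) = 1, so ℤ_9 × ℤ_4 ≅ ℤ_36 (CRT)

Yes, ℤ_9 × ℤ_4 ≅ ℤ_36


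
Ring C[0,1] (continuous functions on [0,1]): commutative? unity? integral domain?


pointwise +,× is commutative with unity (constant 1); but bump functions with disjoint support multiply to 0 — zero divisors, so not an integral domain
Commutative: Yes
Integral domain: No
Has unity: Yes

C[0,1] (continuous functions on [0,1]): Commutative=Yes, Unity=Yes


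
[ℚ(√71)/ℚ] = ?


√71 has minimal polynomial x² - 71 (irreducible over ℚ since 71 is squarefree)

[ℚ(√71)/ℚ] = 2


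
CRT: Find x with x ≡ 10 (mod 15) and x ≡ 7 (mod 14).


m₁ = 15, m₂ = 14, gcd = 1, so CRT applies. M = m₁·m₂ = 210
Let M₁ = M/m₁ = 14, M₂ = M/m₂ = 15
Find y₁ ≡ M₁⁻¹ (mod m₁): 14⁻¹ ≡ 14 (mod 15)
Find y₂ ≡ M₂⁻¹ (mod m₂): 15⁻¹ ≡ 1 (mod 14)
x = a₁·M₁·y₁ + a₂·M₂·y₂ = 10·14·14 + 7·15·1 = 2065
Reduce mod 210: x ≡ 175
Check: 175 mod 15 = 10 ✓, 175 mod 14 = 7 ✓

x ≡ 175 (mod 210)


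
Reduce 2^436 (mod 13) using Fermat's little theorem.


Fermat's little theorem: if p is prime and gcd(a,p)=1, then a^(p-1) ≡ 1 (mod p)
p = 13 is prime, gcd(2,13) = 1
Reduce exponent: 436 mod 12 = 4
So 2^436 ≡ 2^4 (mod 13)
2^4 mod 13 = 3

2^436 ≡ 3 (mod 13)


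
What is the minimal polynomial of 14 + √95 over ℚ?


Let α = 14 + √95. Then α - 14 = √95, so (α - 14)² = 95, giving α² - 28α + 101 = 0. Degree 2 and α ∉ ℚ, so this is the minimal polynomial.

Minimal polynomial: x² - 28x + 101


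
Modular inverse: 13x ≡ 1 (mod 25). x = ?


Use the extended Euclidean algorithm to write 1 = 13·s + 25·t; then s mod 25 is the inverse.
Euclidean algorithm:
  13 = 0·25 + 13
  25 = 1·13 + 12
  13 = 1·12 + 1
  12 = 12·1 + 0
gcd(13,25) = 1
Back-substitution gives: 13·(2) + 25·(-1) = 1
So 13⁻¹ ≡ 2 ≡ 2 (mod 25)
Check: 13 × 2 = 26 ≡ 1 (mod 25) ✓

13⁻¹ ≡ 2 (mod 25)


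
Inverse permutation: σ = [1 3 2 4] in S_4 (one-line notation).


To find σ⁻¹, swap domain and range:
σ(1) = 1 → σ⁻¹(1) = 1
σ(2) = 3 → σ⁻¹(3) = 2
σ(3) = 2 → σ⁻¹(2) = 3
σ(4) = 4 → σ⁻¹(4) = 4

σ⁻¹ = [1 3 2 4]


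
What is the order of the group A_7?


|A_n| = n!/2 (even permutations)
|A_7| = 7!/2 = 5040/2 = 2520

|A_7| = 2520


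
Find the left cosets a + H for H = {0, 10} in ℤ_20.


H = {0, 10}, |H| = 2
Number of cosets = |G|/|H| = 20/2 = 10
0 + H = {0, 10}
1 + H = {1, 11}
2 + H = {2, 12}
3 + H = {3, 13}
4 + H = {4, 14}
5 + H = {5, 15}
6 + H = {6, 16}
7 + H = {7, 17}
8 + H = {8, 18}
9 + H = {9, 19}

Cosets: 0+H={0,10}; 1+H={1,11}; 2+H={2,12}; 3+H={3,13}; 4+H={4,14}; 5+H={5,15}; 6+H={6,16}; 7+H={7,17}; 8+H={8,18}; 9+H={9,19}


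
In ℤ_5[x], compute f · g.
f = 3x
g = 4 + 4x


Expand and collect like terms; reduce coefficients mod 5:
x^0: 0·4 = 0 ≡ 0 (mod 5)
x^1: 0·4 + 3·4 = 12 ≡ 2 (mod 5)
x^2: 3·4 = 12 ≡ 2 (mod 5)
Result: 2x + 2x^2

f · g = 2x + 2x^2


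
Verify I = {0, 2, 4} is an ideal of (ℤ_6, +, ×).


Check ideal conditions for I = {0, 2, 4} in ℤ_6:
(1) I is an additive subgroup? Yes
(2) For r ∈ ℤ_6 and a ∈ I: r·a ∈ I? Yes

Yes, I is an ideal of ℤ_6


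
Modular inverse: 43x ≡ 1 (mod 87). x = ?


Use the extended Euclidean algorithm to write 1 = 43·s + 87·t; then s mod 87 is the inverse.
Euclidean algorithm:
  43 = 0·87 + 43
  87 = 2·43 + 1
  43 = 43·1 + 0
gcd(43,87) = 1
Back-substitution gives: 43·(-2) + 87·(1) = 1
So 43⁻¹ ≡ -2 ≡ 85 (mod 87)
Check: 43 × 85 = 3655 ≡ 1 (mod 87) ✓

43⁻¹ ≡ 85 (mod 87)


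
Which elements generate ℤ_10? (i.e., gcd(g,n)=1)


g generates ℤ_n iff gcd(g,n) = 1
Checking each g ∈ {1,...,9}:
gcd(1,10) = 1
gcd(2,10) = 2
gcd(3,10) = 1
gcd(4,10) = 2
gcd(5,10) = 5
gcd(6,10) = 2
gcd(7,10) = 1
gcd(8,10) = 2
gcd(9,10) = 1
Generators: {1, 3, 7, 9}
Number of generators = φ(10) = 4

Generators of ℤ_10 = {1, 3, 7, 9}


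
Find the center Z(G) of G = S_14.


Z(G) = {g ∈ G | gx = xg for all x ∈ G}
S_n is non-abelian for n ≥ 3; Z(S_14) is trivial

Z(S_14) = {e}


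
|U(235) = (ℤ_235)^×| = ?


U(n) is the group of units mod n; |U(n)| = φ(n)
|U(235)| = φ(235) = 184

|U(235) = (ℤ_235)^×| = 184


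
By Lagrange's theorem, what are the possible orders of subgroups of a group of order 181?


Lagrange's theorem: |H| divides |G|
|G| = 181
Divisors of 181: 1, 181

Possible subgroup orders: {1, 181}


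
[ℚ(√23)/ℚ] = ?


√23 has minimal polynomial x² - 23 (irreducible over ℚ since 23 is squarefree)

[ℚ(√23)/ℚ] = 2


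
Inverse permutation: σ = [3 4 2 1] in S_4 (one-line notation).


To find σ⁻¹, swap domain and range:
σ(1) = 3 → σ⁻¹(3) = 1
σ(2) = 4 → σ⁻¹(4) = 2
σ(3) = 2 → σ⁻¹(2) = 3
σ(4) = 1 → σ⁻¹(1) = 4

σ⁻¹ = [4 3 1 2]


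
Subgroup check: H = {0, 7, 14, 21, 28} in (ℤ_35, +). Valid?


Subgroup test for H = {0, 7, 14, 21, 28} in (ℤ_35, +):
(1) 0 ∈ H? Yes
(2) Closure: for all a,b ∈ H, (a+b) mod 35 ∈ H? Yes
(3) Inverses: for all a ∈ H, -a mod 35 ∈ H? Yes

Yes, H is a subgroup of ℤ_35


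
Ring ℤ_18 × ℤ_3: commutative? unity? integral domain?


Direct product ring; commutative with unity (1,1); but (1,0)·(0,1) = (0,0) gives zero divisors, so not an integral domain
Commutative: Yes
Integral domain: No
Has unity: Yes

ℤ_18 × ℤ_3: Commutative=Yes, Unity=Yes


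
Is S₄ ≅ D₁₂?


Comparing S₄ and D₁₂:
S₄ has trivial center; D₁₂ has center {e, r⁶}

No, S₄ ≇ D₁₂


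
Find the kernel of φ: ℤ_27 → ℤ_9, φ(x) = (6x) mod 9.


Kernel = preimage of identity
ker(φ) = {x ∈ ℤ_27 : 6x ≡ 0 (mod 9)}. Since 9 | 27, φ is well-defined. The kernel is the cyclic subgroup ⟨3⟩ of ℤ_27 (order 9), i.e. {0, 3, 6, 9, 12, 15, 18, 21, 24}

ker(φ) = {0, 3, 6, 9, 12, 15, 18, 21, 24}


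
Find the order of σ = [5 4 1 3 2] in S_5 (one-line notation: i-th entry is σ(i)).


Cycle decomposition: (1 5 2 4 3)
Cycle lengths: 5
Order = lcm(5) = 5

ord(σ) = 5


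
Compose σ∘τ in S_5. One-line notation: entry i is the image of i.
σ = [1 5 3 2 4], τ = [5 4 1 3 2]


σ∘τ: apply τ first, then σ
1 →τ 5 →σ 4
2 →τ 4 →σ 2
3 →τ 1 →σ 1
4 →τ 3 →σ 3
5 →τ 2 →σ 5

σ∘τ = [4 2 1 3 5]


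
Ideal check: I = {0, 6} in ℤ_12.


Check ideal conditions for I = {0, 6} in ℤ_12:
(1) I is an additive subgroup? Yes
(2) For r ∈ ℤ_12 and a ∈ I: r·a ∈ I? Yes

Yes, I is an ideal of ℤ_12


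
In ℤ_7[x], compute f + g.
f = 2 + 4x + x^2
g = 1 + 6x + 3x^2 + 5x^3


Add coefficients mod 7:
x^0: 2 + 1 = 3 (mod 7)
x^1: 4 + 6 = 3 (mod 7)
x^2: 1 + 3 = 4 (mod 7)
x^3: 0 + 5 = 5 (mod 7)
Result: 3 + 3x + 4x^2 + 5x^3

f + g = 3 + 3x + 4x^2 + 5x^3


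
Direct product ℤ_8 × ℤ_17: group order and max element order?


|ℤ_8 × ℤ_17| = 8 × 17 = 136
Max element order = lcm(8,17) = 136
Cyclic? Yes (gcd=1)

|ℤ_8×ℤ_17| = 136, max element order = 136


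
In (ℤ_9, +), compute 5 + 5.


Operation: addition mod 9
5 + 5 = (a + b) mod 9 with a = 5, b = 5

5 + 5 = 1


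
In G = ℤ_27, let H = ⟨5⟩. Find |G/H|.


|⟨5⟩| = n / gcd(5, 27) = 27 / 1 = 27
H is normal (ℤ_27 is abelian).
|G/H| = |G| / |H| = 27 / 27 = 1

|G/H| = 1


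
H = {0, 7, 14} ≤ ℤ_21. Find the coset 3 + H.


3 + H = {3 + h (mod 21) : h ∈ H}
3+0=3, 3+7=10, 3+14=17

3 + H = {3, 10, 17}


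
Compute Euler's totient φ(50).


Factor n: 50 = 2 × 5^2
φ(n) = n · ∏(1 - 1/p) over distinct primes p | n
φ(50) = 50 · (1 - 1/2) · (1 - 1/5) = 20

φ(50) = 20


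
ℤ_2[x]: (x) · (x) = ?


Expand and collect like terms; reduce coefficients mod 2:
x^0: 0·0 = 0 ≡ 0 (mod 2)
x^1: 0·1 + 1·0 = 0 ≡ 0 (mod 2)
x^2: 1·1 = 1 ≡ 1 (mod 2)
Result: x^2

f · g = x^2


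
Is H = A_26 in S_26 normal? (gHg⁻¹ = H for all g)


H = A_26 in S_26
A_26 has index 2 in S_26, and every subgroup of index 2 is normal

Yes, normal subgroup


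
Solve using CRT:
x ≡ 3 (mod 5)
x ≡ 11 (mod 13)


m₁ = 5, m₂ = 13, gcd = 1, so CRT applies. M = m₁·m₂ = 65
Let M₁ = M/m₁ = 13, M₂ = M/m₂ = 5
Find y₁ ≡ M₁⁻¹ (mod m₁): 13⁻¹ ≡ 2 (mod 5)
Find y₂ ≡ M₂⁻¹ (mod m₂): 5⁻¹ ≡ 8 (mod 13)
x = a₁·M₁·y₁ + a₂·M₂·y₂ = 3·13·2 + 11·5·8 = 518
Reduce mod 65: x ≡ 63
Check: 63 mod 5 = 3 ✓, 63 mod 13 = 11 ✓

x ≡ 63 (mod 65)


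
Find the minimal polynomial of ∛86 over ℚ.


∛86 satisfies x³ - 86 = 0, irreducible over ℚ (no rational root; 86 is not a perfect cube)

Minimal polynomial: x³ - 86


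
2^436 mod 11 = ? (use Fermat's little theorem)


Fermat's little theorem: if p is prime and gcd(a,p)=1, then a^(p-1) ≡ 1 (mod p)
p = 11 is prime, gcd(2,11) = 1
Reduce exponent: 436 mod 10 = 6
So 2^436 ≡ 2^6 (mod 11)
2^6 mod 11 = 9

2^436 ≡ 9 (mod 11)


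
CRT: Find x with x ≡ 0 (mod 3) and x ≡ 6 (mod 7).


m₁ = 3, m₂ = 7, gcd = 1, so CRT applies. M = m₁·m₂ = 21
Let M₁ = M/m₁ = 7, M₂ = M/m₂ = 3
Find y₁ ≡ M₁⁻¹ (mod m₁): 7⁻¹ ≡ 1 (mod 3)
Find y₂ ≡ M₂⁻¹ (mod m₂): 3⁻¹ ≡ 5 (mod 7)
x = a₁·M₁·y₁ + a₂·M₂·y₂ = 0·7·1 + 6·3·5 = 90
Reduce mod 21: x ≡ 6
Check: 6 mod 3 = 0 ✓, 6 mod 7 = 6 ✓

x ≡ 6 (mod 21)


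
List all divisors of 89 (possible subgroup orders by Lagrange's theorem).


Lagrange's theorem: |H| divides |G|
|G| = 89
Divisors of 89: 1, 89

Possible subgroup orders: {1, 89}


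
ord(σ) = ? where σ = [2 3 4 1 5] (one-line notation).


Cycle decomposition: (1 2 3 4)
Cycle lengths: 4
Order = lcm(4) = 4

ord(σ) = 4


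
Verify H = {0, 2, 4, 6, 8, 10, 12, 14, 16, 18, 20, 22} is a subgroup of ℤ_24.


Subgroup test for H = {0, 2, 4, 6, 8, 10, 12, 14, 16, 18, 20, 22} in (ℤ_24, +):
(1) 0 ∈ H? Yes
(2) Closure: for all a,b ∈ H, (a+b) mod 24 ∈ H? Yes
(3) Inverses: for all a ∈ H, -a mod 24 ∈ H? Yes

Yes, H is a subgroup of ℤ_24


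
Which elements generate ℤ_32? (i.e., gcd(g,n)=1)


g generates ℤ_n iff gcd(g,n) = 1
Prime factors of 32: 2
Generators are g ∈ {1,...,31} not divisible by any of these primes.
Generators: {1, 3, 5, 7, 9, 11, 13, 15, 17, 19, 21, 23, 25, 27, 29, 31}
Number of generators = φ(32) = 16

Generators of ℤ_32 = {1, 3, 5, 7, 9, 11, 13, 15, 17, 19, 21, 23, 25, 27, 29, 31}


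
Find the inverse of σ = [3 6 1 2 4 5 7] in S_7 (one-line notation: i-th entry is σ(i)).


To find σ⁻¹, swap domain and range:
σ(1) = 3 → σ⁻¹(3) = 1
σ(2) = 6 → σ⁻¹(6) = 2
σ(3) = 1 → σ⁻¹(1) = 3
σ(4) = 2 → σ⁻¹(2) = 4
σ(5) = 4 → σ⁻¹(4) = 5
σ(6) = 5 → σ⁻¹(5) = 6
σ(7) = 7 → σ⁻¹(7) = 7

σ⁻¹ = [3 4 1 5 6 2 7]


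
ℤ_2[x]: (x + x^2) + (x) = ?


Add coefficients mod 2:
x^0: 0 + 0 = 0 (mod 2)
x^1: 1 + 1 = 0 (mod 2)
x^2: 1 + 0 = 1 (mod 2)
Result: x^2

f + g = x^2


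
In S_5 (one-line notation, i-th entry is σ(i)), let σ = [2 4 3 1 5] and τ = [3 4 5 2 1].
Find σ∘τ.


σ∘τ: apply τ first, then σ
1 →τ 3 →σ 3
2 →τ 4 →σ 1
3 →τ 5 →σ 5
4 →τ 2 →σ 4
5 →τ 1 →σ 2

σ∘τ = [3 1 5 4 2]


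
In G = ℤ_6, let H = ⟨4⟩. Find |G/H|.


|⟨4⟩| = n / gcd(4, 6) = 6 / 2 = 3
H is normal (ℤ_6 is abelian).
|G/H| = |G| / |H| = 6 / 3 = 2

|G/H| = 2


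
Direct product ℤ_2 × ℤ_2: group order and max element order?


|ℤ_2 × ℤ_2| = 2 × 2 = 4
Max element order = lcm(2,2) = 2
Cyclic? No (gcd=2)

|ℤ_2×ℤ_2| = 4, max element order = 2


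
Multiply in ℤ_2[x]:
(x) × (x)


Expand and collect like terms; reduce coefficients mod 2:
x^0: 0·0 = 0 ≡ 0 (mod 2)
x^1: 0·1 + 1·0 = 0 ≡ 0 (mod 2)
x^2: 1·1 = 1 ≡ 1 (mod 2)
Result: x^2

f · g = x^2


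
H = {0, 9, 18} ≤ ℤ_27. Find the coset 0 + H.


0 + H = {0 + h (mod 27) : h ∈ H}
0+0=0, 0+9=9, 0+18=18

0 + H = {0, 9, 18}


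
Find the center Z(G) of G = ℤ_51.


Z(G) = {g ∈ G | gx = xg for all x ∈ G}
ℤ_51 is abelian, so Z(G) = G

Z(ℤ_51) = ℤ_51


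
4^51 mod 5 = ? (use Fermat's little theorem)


Fermat's little theorem: if p is prime and gcd(a,p)=1, then a^(p-1) ≡ 1 (mod p)
p = 5 is prime, gcd(4,5) = 1
Reduce exponent: 51 mod 4 = 3
So 4^51 ≡ 4^3 (mod 5)
4^3 mod 5 = 4

4^51 ≡ 4 (mod 5)


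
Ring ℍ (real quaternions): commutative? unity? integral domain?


quaternion multiplication is non-commutative (ij = k ≠ ji = -k); has unity 1; a division ring but not an integral domain since integral domains are commutative by convention
Commutative: No
Integral domain: No
Has unity: Yes

ℍ (real quaternions): Commutative=No, Unity=Yes


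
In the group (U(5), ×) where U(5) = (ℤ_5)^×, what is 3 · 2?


Operation: multiplication mod 5
3 · 2 = (a × b) mod 5 with a = 3, b = 2

3 · 2 = 1


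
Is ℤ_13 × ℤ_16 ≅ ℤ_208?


Comparing ℤ_13 × ℤ_16 and ℤ_208:
gcd(13,16) = 1, so ℤ_13 × ℤ_16 ≅ ℤ_208 (CRT)

Yes, ℤ_13 × ℤ_16 ≅ ℤ_208


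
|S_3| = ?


|S_n| = n! (number of permutations of n symbols)
|S_3| = 3! = 6

|S_3| = 6


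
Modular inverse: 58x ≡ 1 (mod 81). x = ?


Use the extended Euclidean algorithm to write 1 = 58·s + 81·t; then s mod 81 is the inverse.
Euclidean algorithm:
  58 = 0·81 + 58
  81 = 1·58 + 23
  58 = 2·23 + 12
  23 = 1·12 + 11
  12 = 1·11 + 1
  11 = 11·1 + 0
gcd(58,81) = 1
Back-substitution gives: 58·(7) + 81·(-5) = 1
So 58⁻¹ ≡ 7 ≡ 7 (mod 81)
Check: 58 × 7 = 406 ≡ 1 (mod 81) ✓

58⁻¹ ≡ 7 (mod 81)


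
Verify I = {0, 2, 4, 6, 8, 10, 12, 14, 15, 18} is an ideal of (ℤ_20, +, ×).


Check ideal conditions for I = {0, 2, 4, 6, 8, 10, 12, 14, 15, 18} in ℤ_20:
(1) I is an additive subgroup? No
(2) For r ∈ ℤ_20 and a ∈ I: r·a ∈ I? No  [counterexample: r=2, a=8, r·a mod 20 = 16 ∉ I]

No, I is not an ideal of ℤ_20


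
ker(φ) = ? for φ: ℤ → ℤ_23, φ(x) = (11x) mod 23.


Kernel = preimage of identity
ker(φ) = {x ∈ ℤ : 11x ≡ 0 (mod 23)}. gcd(11,23) = 1, so 11x ≡ 0 (mod 23) ⟺ x ≡ 0 (mod 23/1 = 23). Hence ker(φ) = 23ℤ

ker(φ) = 23ℤ


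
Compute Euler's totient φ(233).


Factor n: 233 = 233
φ(n) = n · ∏(1 - 1/p) over distinct primes p | n
φ(233) = 233 · (1 - 1/233) = 232

φ(233) = 232


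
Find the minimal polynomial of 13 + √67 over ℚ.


Let α = 13 + √67. Then α - 13 = √67, so (α - 13)² = 67, giving α² - 26α + 102 = 0. Degree 2 and α ∉ ℚ, so this is the minimal polynomial.

Minimal polynomial: x² - 26x + 102


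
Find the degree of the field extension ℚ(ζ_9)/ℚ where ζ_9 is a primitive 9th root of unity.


[ℚ(ζ_n):ℚ] = deg Φ_n(x) = φ(n). Here φ(9) = 6

[ℚ(ζ_9)/ℚ where ζ_9 is a primitive 9th root of unity] = 6


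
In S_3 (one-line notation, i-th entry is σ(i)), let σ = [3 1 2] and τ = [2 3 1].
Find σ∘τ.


σ∘τ: apply τ first, then σ
1 →τ 2 →σ 1
2 →τ 3 →σ 2
3 →τ 1 →σ 3

σ∘τ = [1 2 3]


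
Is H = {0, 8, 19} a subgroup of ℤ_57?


Subgroup test for H = {0, 8, 19} in (ℤ_57, +):
(1) 0 ∈ H? Yes
(2) Closure: for all a,b ∈ H, (a+b) mod 57 ∈ H? No  [counterexample: 8 + 8 = 16 ∉ H]
(3) Inverses: for all a ∈ H, -a mod 57 ∈ H? No

No, H is not a subgroup of ℤ_57


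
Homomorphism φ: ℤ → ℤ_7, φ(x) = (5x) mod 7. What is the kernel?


Kernel = preimage of identity
ker(φ) = {x ∈ ℤ : 5x ≡ 0 (mod 7)}. gcd(5,7) = 1, so 5x ≡ 0 (mod 7) ⟺ x ≡ 0 (mod 7/1 = 7). Hence ker(φ) = 7ℤ

ker(φ) = 7ℤ


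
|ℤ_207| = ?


ℤ_n has n elements.

|ℤ_207| = 207


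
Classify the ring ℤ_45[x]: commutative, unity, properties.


ℤ_45 has zero divisors (3·15 ≡ 0), and these lift to constant zero divisors in ℤ_45[x]; so not an integral domain
Commutative: Yes
Integral domain: No
Has unity: Yes

ℤ_45[x]: Commutative=Yes, Unity=Yes


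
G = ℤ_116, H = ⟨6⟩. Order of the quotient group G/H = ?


|⟨6⟩| = n / gcd(6, 116) = 116 / 2 = 58
H is normal (ℤ_116 is abelian).
|G/H| = |G| / |H| = 116 / 58 = 2

|G/H| = 2


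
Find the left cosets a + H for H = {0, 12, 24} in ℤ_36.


H = {0, 12, 24}, |H| = 3
Number of cosets = |G|/|H| = 36/3 = 12
0 + H = {0, 12, 24}
1 + H = {1, 13, 25}
2 + H = {2, 14, 26}
3 + H = {3, 15, 27}
4 + H = {4, 16, 28}
5 + H = {5, 17, 29}
6 + H = {6, 18, 30}
7 + H = {7, 19, 31}
8 + H = {8, 20, 32}
9 + H = {9, 21, 33}
10 + H = {10, 22, 34}
11 + H = {11, 23, 35}

Cosets: 0+H={0,12,24}; 1+H={1,13,25}; 2+H={2,14,26}; 3+H={3,15,27}; 4+H={4,16,28}; 5+H={5,17,29}; 6+H={6,18,30}; 7+H={7,19,31}; 8+H={8,20,32}; 9+H={9,21,33}; 10+H={10,22,34}; 11+H={11,23,35}


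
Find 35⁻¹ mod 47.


Use the extended Euclidean algorithm to write 1 = 35·s + 47·t; then s mod 47 is the inverse.
Euclidean algorithm:
  35 = 0·47 + 35
  47 = 1·35 + 12
  35 = 2·12 + 11
  12 = 1·11 + 1
  11 = 11·1 + 0
gcd(35,47) = 1
Back-substitution gives: 35·(-4) + 47·(3) = 1
So 35⁻¹ ≡ -4 ≡ 43 (mod 47)
Check: 35 × 43 = 1505 ≡ 1 (mod 47) ✓

35⁻¹ ≡ 43 (mod 47)


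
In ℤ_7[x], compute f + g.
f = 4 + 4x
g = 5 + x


Add coefficients mod 7:
x^0: 4 + 5 = 2 (mod 7)
x^1: 4 + 1 = 5 (mod 7)
Result: 2 + 5x

f + g = 2 + 5x


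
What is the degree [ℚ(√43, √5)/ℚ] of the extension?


[ℚ(√43,√5):ℚ] = [ℚ(√43,√5):ℚ(√43)]·[ℚ(√43):ℚ] = 2·2 = 4

[ℚ(√43, √5)/ℚ] = 4


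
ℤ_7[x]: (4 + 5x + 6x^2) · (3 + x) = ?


Expand and collect like terms; reduce coefficients mod 7:
x^0: 4·3 = 12 ≡ 5 (mod 7)
x^1: 4·1 + 5·3 = 19 ≡ 5 (mod 7)
x^2: 5·1 + 6·3 = 23 ≡ 2 (mod 7)
x^3: 6·1 = 6 ≡ 6 (mod 7)
Result: 5 + 5x + 2x^2 + 6x^3

f · g = 5 + 5x + 2x^2 + 6x^3


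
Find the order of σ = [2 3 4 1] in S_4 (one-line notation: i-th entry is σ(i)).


Cycle decomposition: (1 2 3 4)
Cycle lengths: 4
Order = lcm(4) = 4

ord(σ) = 4


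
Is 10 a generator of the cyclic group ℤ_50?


g generates ℤ_n iff gcd(g, n) = 1
gcd(10, 50) = 10
Since gcd = 10 ≠ 1, ⟨10⟩ has order 5 < 50, so 10 is not a generator.

No, 10 does not generate ℤ_50


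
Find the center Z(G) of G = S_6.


Z(G) = {g ∈ G | gx = xg for all x ∈ G}
S_n is non-abelian for n ≥ 3; Z(S_6) is trivial

Z(S_6) = {e}


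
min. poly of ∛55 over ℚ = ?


∛55 satisfies x³ - 55 = 0, irreducible over ℚ (no rational root; 55 is not a perfect cube)

Minimal polynomial: x³ - 55


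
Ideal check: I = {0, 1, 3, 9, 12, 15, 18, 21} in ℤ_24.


Check ideal conditions for I = {0, 1, 3, 9, 12, 15, 18, 21} in ℤ_24:
(1) I is an additive subgroup? No
(2) For r ∈ ℤ_24 and a ∈ I: r·a ∈ I? No  [counterexample: r=2, a=1, r·a mod 24 = 2 ∉ I]

No, I is not an ideal of ℤ_24


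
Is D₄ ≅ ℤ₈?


Comparing D₄ and ℤ₈:
D₄ is non-abelian, ℤ₈ is abelian

No, D₄ ≇ ℤ₈


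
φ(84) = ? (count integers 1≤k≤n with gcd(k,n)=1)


Factor n: 84 = 2^2 × 3 × 7
φ(n) = n · ∏(1 - 1/p) over distinct primes p | n
φ(84) = 84 · (1 - 1/2) · (1 - 1/3) · (1 - 1/7) = 24

φ(84) = 24


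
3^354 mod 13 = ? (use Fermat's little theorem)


Fermat's little theorem: if p is prime and gcd(a,p)=1, then a^(p-1) ≡ 1 (mod p)
p = 13 is prime, gcd(3,13) = 1
Reduce exponent: 354 mod 12 = 6
So 3^354 ≡ 3^6 (mod 13)
3^6 mod 13 = 1

3^354 ≡ 1 (mod 13)


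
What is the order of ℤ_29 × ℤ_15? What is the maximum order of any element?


|ℤ_29 × ℤ_15| = 29 × 15 = 435
Max element order = lcm(29,15) = 435
Cyclic? Yes (gcd=1)

|ℤ_29×ℤ_15| = 435, max element order = 435


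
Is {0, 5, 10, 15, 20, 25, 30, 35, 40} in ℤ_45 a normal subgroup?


H = {0, 5, 10, 15, 20, 25, 30, 35, 40} in ℤ_45
ℤ_45 is abelian; every subgroup of an abelian group is normal

Yes, normal subgroup


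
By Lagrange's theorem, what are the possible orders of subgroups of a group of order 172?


Lagrange's theorem: |H| divides |G|
|G| = 172
Divisors of 172: 1, 2, 4, 43, 86, 172

Possible subgroup orders: {1, 2, 4, 43, 86, 172}


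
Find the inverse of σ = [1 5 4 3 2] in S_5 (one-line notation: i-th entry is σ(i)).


To find σ⁻¹, swap domain and range:
σ(1) = 1 → σ⁻¹(1) = 1
σ(2) = 5 → σ⁻¹(5) = 2
σ(3) = 4 → σ⁻¹(4) = 3
σ(4) = 3 → σ⁻¹(3) = 4
σ(5) = 2 → σ⁻¹(2) = 5

σ⁻¹ = [1 5 4 3 2]


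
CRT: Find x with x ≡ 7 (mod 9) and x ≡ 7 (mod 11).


m₁ = 9, m₂ = 11, gcd = 1, so CRT applies. M = m₁·m₂ = 99
Let M₁ = M/m₁ = 11, M₂ = M/m₂ = 9
Find y₁ ≡ M₁⁻¹ (mod m₁): 11⁻¹ ≡ 5 (mod 9)
Find y₂ ≡ M₂⁻¹ (mod m₂): 9⁻¹ ≡ 5 (mod 11)
x = a₁·M₁·y₁ + a₂·M₂·y₂ = 7·11·5 + 7·9·5 = 700
Reduce mod 99: x ≡ 7
Check: 7 mod 9 = 7 ✓, 7 mod 11 = 7 ✓

x ≡ 7 (mod 99)


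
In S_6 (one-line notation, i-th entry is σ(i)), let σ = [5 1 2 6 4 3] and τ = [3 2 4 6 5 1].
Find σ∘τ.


σ∘τ: apply τ first, then σ
1 →τ 3 →σ 2
2 →τ 2 →σ 1
3 →τ 4 →σ 6
4 →τ 6 →σ 3
5 →τ 5 →σ 4
6 →τ 1 →σ 5

σ∘τ = [2 1 6 3 4 5]


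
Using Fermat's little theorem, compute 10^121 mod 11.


Fermat's little theorem: if p is prime and gcd(a,p)=1, then a^(p-1) ≡ 1 (mod p)
p = 11 is prime, gcd(10,11) = 1
Reduce exponent: 121 mod 10 = 1
So 10^121 ≡ 10^1 (mod 11)
10^1 mod 11 = 10

10^121 ≡ 10 (mod 11)


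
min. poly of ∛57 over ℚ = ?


∛57 satisfies x³ - 57 = 0, irreducible over ℚ (no rational root; 57 is not a perfect cube)

Minimal polynomial: x³ - 57


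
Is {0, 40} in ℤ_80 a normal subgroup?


H = {0, 40} in ℤ_80
ℤ_80 is abelian; every subgroup of an abelian group is normal

Yes, normal subgroup


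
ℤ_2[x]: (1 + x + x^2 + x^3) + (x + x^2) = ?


Add coefficients mod 2:
x^0: 1 + 0 = 1 (mod 2)
x^1: 1 + 1 = 0 (mod 2)
x^2: 1 + 1 = 0 (mod 2)
x^3: 1 + 0 = 1 (mod 2)
Result: 1 + x^3

f + g = 1 + x^3


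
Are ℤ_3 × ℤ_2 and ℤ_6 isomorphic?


Comparing ℤ_3 × ℤ_2 and ℤ_6:
gcd(3,2) = 1, so ℤ_3 × ℤ_2 ≅ ℤ_6 (CRT)

Yes, ℤ_3 × ℤ_2 ≅ ℤ_6


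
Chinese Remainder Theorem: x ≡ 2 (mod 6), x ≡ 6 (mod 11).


m₁ = 6, m₂ = 11, gcd = 1, so CRT applies. M = m₁·m₂ = 66
Let M₁ = M/m₁ = 11, M₂ = M/m₂ = 6
Find y₁ ≡ M₁⁻¹ (mod m₁): 11⁻¹ ≡ 5 (mod 6)
Find y₂ ≡ M₂⁻¹ (mod m₂): 6⁻¹ ≡ 2 (mod 11)
x = a₁·M₁·y₁ + a₂·M₂·y₂ = 2·11·5 + 6·6·2 = 182
Reduce mod 66: x ≡ 50
Check: 50 mod 6 = 2 ✓, 50 mod 11 = 6 ✓

x ≡ 50 (mod 66)


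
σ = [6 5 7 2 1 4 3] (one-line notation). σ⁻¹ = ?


To find σ⁻¹, swap domain and range:
σ(1) = 6 → σ⁻¹(6) = 1
σ(2) = 5 → σ⁻¹(5) = 2
σ(3) = 7 → σ⁻¹(7) = 3
σ(4) = 2 → σ⁻¹(2) = 4
σ(5) = 1 → σ⁻¹(1) = 5
σ(6) = 4 → σ⁻¹(4) = 6
σ(7) = 3 → σ⁻¹(3) = 7

σ⁻¹ = [5 4 7 6 2 1 3]


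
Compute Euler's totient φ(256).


Factor n: 256 = 2^8
φ(n) = n · ∏(1 - 1/p) over distinct primes p | n
φ(256) = 256 · (1 - 1/2) = 128

φ(256) = 128


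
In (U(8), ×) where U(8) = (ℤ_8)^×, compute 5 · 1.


Operation: multiplication mod 8
5 · 1 = (a × b) mod 8 with a = 5, b = 1

5 · 1 = 5


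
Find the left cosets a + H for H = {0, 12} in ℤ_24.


H = {0, 12}, |H| = 2
Number of cosets = |G|/|H| = 24/2 = 12
0 + H = {0, 12}
1 + H = {1, 13}
2 + H = {2, 14}
3 + H = {3, 15}
4 + H = {4, 16}
5 + H = {5, 17}
6 + H = {6, 18}
7 + H = {7, 19}
8 + H = {8, 20}
9 + H = {9, 21}
10 + H = {10, 22}
11 + H = {11, 23}

Cosets: 0+H={0,12}; 1+H={1,13}; 2+H={2,14}; 3+H={3,15}; 4+H={4,16}; 5+H={5,17}; 6+H={6,18}; 7+H={7,19}; 8+H={8,20}; 9+H={9,21}; 10+H={10,22}; 11+H={11,23}


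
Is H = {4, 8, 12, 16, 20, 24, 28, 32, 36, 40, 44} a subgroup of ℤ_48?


Subgroup test for H = {4, 8, 12, 16, 20, 24, 28, 32, 36, 40, 44} in (ℤ_48, +):
(1) 0 ∈ H? No
(2) Closure: for all a,b ∈ H, (a+b) mod 48 ∈ H? No  [counterexample: 4 + 44 = 0 ∉ H]
(3) Inverses: for all a ∈ H, -a mod 48 ∈ H? Yes

No, H is not a subgroup of ℤ_48


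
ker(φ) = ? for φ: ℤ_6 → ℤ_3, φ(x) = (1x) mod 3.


Kernel = preimage of identity
ker(φ) = {x ∈ ℤ_6 : 1x ≡ 0 (mod 3)}. Since 3 | 6, φ is well-defined. The kernel is the cyclic subgroup ⟨3⟩ of ℤ_6 (order 2), i.e. {0, 3}

ker(φ) = {0, 3}


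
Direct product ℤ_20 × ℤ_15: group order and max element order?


|ℤ_20 × ℤ_15| = 20 × 15 = 300
Max element order = lcm(20,15) = 60
Cyclic? No (gcd=5)

|ℤ_20×ℤ_15| = 300, max element order = 60


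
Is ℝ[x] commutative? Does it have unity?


Polynomial ring over ℝ (an integral domain) is a commutative integral domain with unity 1
Commutative: Yes
Integral domain: Yes
Has unity: Yes

ℝ[x]: Commutative=Yes, Unity=Yes


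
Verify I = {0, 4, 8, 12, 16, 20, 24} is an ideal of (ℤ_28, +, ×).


Check ideal conditions for I = {0, 4, 8, 12, 16, 20, 24} in ℤ_28:
(1) I is an additive subgroup? Yes
(2) For r ∈ ℤ_28 and a ∈ I: r·a ∈ I? Yes

Yes, I is an ideal of ℤ_28


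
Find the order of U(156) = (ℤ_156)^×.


U(n) is the group of units mod n; |U(n)| = φ(n)
|U(156)| = φ(156) = 48

|U(156) = (ℤ_156)^×| = 48


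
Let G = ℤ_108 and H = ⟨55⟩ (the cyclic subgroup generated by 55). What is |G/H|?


|⟨55⟩| = n / gcd(55, 108) = 108 / 1 = 108
H is normal (ℤ_108 is abelian).
|G/H| = |G| / |H| = 108 / 108 = 1

|G/H| = 1


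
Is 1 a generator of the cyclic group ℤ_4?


g generates ℤ_n iff gcd(g, n) = 1
gcd(1, 4) = 1
Since gcd = 1, 1 is a generator.

Yes, 1 generates ℤ_4


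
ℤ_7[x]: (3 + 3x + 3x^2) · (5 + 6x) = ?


Expand and collect like terms; reduce coefficients mod 7:
x^0: 3·5 = 15 ≡ 1 (mod 7)
x^1: 3·6 + 3·5 = 33 ≡ 5 (mod 7)
x^2: 3·6 + 3·5 = 33 ≡ 5 (mod 7)
x^3: 3·6 = 18 ≡ 4 (mod 7)
Result: 1 + 5x + 5x^2 + 4x^3

f · g = 1 + 5x + 5x^2 + 4x^3


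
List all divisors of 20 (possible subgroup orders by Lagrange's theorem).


Lagrange's theorem: |H| divides |G|
|G| = 20
Divisors of 20: 1, 2, 4, 5, 10, 20

Possible subgroup orders: {1, 2, 4, 5, 10, 20}


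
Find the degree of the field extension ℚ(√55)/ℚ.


√55 has minimal polynomial x² - 55 (irreducible over ℚ since 55 is squarefree)

[ℚ(√55)/ℚ] = 2


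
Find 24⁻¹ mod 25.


Use the extended Euclidean algorithm to write 1 = 24·s + 25·t; then s mod 25 is the inverse.
Euclidean algorithm:
  24 = 0·25 + 24
  25 = 1·24 + 1
  24 = 24·1 + 0
gcd(24,25) = 1
Back-substitution gives: 24·(-1) + 25·(1) = 1
So 24⁻¹ ≡ -1 ≡ 24 (mod 25)
Check: 24 × 24 = 576 ≡ 1 (mod 25) ✓

24⁻¹ ≡ 24 (mod 25)


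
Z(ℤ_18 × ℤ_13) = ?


Z(G) = {g ∈ G | gx = xg for all x ∈ G}
Direct product of abelian groups is abelian, so Z(G) = G

Z(ℤ_18 × ℤ_13) = ℤ_18 × ℤ_13


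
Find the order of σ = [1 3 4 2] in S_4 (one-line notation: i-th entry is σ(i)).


Cycle decomposition: (2 3 4)
Cycle lengths: 3
Order = lcm(3) = 3

ord(σ) = 3


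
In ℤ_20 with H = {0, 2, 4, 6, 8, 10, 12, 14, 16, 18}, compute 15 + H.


15 + H = {15 + h (mod 20) : h ∈ H}
15+0=15, 15+2=17, 15+4=19, 15+6=1, 15+8=3, 15+10=5, 15+12=7, 15+14=9, 15+16=11, 15+18=13
15 + H = {1, 3, 5, 7, 9, 11, 13, 15, 17, 19} = 1 + H

15 + H = {1, 3, 5, 7, 9, 11, 13, 15, 17, 19}


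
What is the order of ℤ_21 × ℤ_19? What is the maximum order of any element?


|ℤ_21 × ℤ_19| = 21 × 19 = 399
Max element order = lcm(21,19) = 399
Cyclic? Yes (gcd=1)

|ℤ_21×ℤ_19| = 399, max element order = 399


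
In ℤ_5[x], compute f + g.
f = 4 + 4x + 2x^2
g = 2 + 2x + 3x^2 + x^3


Add coefficients mod 5:
x^0: 4 + 2 = 1 (mod 5)
x^1: 4 + 2 = 1 (mod 5)
x^2: 2 + 3 = 0 (mod 5)
x^3: 0 + 1 = 1 (mod 5)
Result: 1 + x + x^3

f + g = 1 + x + x^3


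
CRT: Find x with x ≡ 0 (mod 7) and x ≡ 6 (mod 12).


m₁ = 7, m₂ = 12, gcd = 1, so CRT applies. M = m₁·m₂ = 84
Let M₁ = M/m₁ = 12, M₂ = M/m₂ = 7
Find y₁ ≡ M₁⁻¹ (mod m₁): 12⁻¹ ≡ 3 (mod 7)
Find y₂ ≡ M₂⁻¹ (mod m₂): 7⁻¹ ≡ 7 (mod 12)
x = a₁·M₁·y₁ + a₂·M₂·y₂ = 0·12·3 + 6·7·7 = 294
Reduce mod 84: x ≡ 42
Check: 42 mod 7 = 0 ✓, 42 mod 12 = 6 ✓

x ≡ 42 (mod 84)


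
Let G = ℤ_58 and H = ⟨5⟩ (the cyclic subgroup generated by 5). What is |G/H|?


|⟨5⟩| = n / gcd(5, 58) = 58 / 1 = 58
H is normal (ℤ_58 is abelian).
|G/H| = |G| / |H| = 58 / 58 = 1

|G/H| = 1


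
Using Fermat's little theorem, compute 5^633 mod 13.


Fermat's little theorem: if p is prime and gcd(a,p)=1, then a^(p-1) ≡ 1 (mod p)
p = 13 is prime, gcd(5,13) = 1
Reduce exponent: 633 mod 12 = 9
So 5^633 ≡ 5^9 (mod 13)
5^9 mod 13 = 5

5^633 ≡ 5 (mod 13)


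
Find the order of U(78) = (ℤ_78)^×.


U(n) is the group of units mod n; |U(n)| = φ(n)
|U(78)| = φ(78) = 24

|U(78) = (ℤ_78)^×| = 24


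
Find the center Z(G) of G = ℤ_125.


Z(G) = {g ∈ G | gx = xg for all x ∈ G}
ℤ_125 is abelian, so Z(G) = G

Z(ℤ_125) = ℤ_125


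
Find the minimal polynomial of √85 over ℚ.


√85 satisfies x² - 85 = 0, irreducible over ℚ since 85 is squarefree

Minimal polynomial: x² - 85


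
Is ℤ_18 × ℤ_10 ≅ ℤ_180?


Comparing ℤ_18 × ℤ_10 and ℤ_180:
gcd(18,10) = 2 ≠ 1. Max element order in ℤ_18×ℤ_10 is lcm(18,10) = 90 < 180, so it has no element of order 180

No, ℤ_18 × ℤ_10 ≇ ℤ_180


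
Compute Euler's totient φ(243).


Factor n: 243 = 3^5
φ(n) = n · ∏(1 - 1/p) over distinct primes p | n
φ(243) = 243 · (1 - 1/3) = 162

φ(243) = 162


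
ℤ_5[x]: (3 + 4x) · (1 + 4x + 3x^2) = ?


Expand and collect like terms; reduce coefficients mod 5:
x^0: 3·1 = 3 ≡ 3 (mod 5)
x^1: 3·4 + 4·1 = 16 ≡ 1 (mod 5)
x^2: 3·3 + 4·4 = 25 ≡ 0 (mod 5)
x^3: 4·3 = 12 ≡ 2 (mod 5)
Result: 3 + x + 2x^3

f · g = 3 + x + 2x^3


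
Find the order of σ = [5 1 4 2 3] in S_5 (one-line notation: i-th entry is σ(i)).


Cycle decomposition: (1 5 3 4 2)
Cycle lengths: 5
Order = lcm(5) = 5

ord(σ) = 5


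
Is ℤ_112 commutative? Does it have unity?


ℤ_112 is a commutative ring with unity 1; 112 = 2×56 is composite, so 2·56 ≡ 0 gives zero divisors (not an integral domain)
Commutative: Yes
Integral domain: No
Has unity: Yes

ℤ_112: Commutative=Yes, Unity=Yes


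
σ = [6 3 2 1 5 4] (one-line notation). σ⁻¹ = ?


To find σ⁻¹, swap domain and range:
σ(1) = 6 → σ⁻¹(6) = 1
σ(2) = 3 → σ⁻¹(3) = 2
σ(3) = 2 → σ⁻¹(2) = 3
σ(4) = 1 → σ⁻¹(1) = 4
σ(5) = 5 → σ⁻¹(5) = 5
σ(6) = 4 → σ⁻¹(4) = 6

σ⁻¹ = [4 3 2 6 5 1]


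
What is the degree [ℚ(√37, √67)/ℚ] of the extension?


[ℚ(√37,√67):ℚ] = [ℚ(√37,√67):ℚ(√37)]·[ℚ(√37):ℚ] = 2·2 = 4

[ℚ(√37, √67)/ℚ] = 4


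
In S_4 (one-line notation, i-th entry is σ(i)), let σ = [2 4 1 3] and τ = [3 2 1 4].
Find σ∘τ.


σ∘τ: apply τ first, then σ
1 →τ 3 →σ 1
2 →τ 2 →σ 4
3 →τ 1 →σ 2
4 →τ 4 →σ 3

σ∘τ = [1 4 2 3]


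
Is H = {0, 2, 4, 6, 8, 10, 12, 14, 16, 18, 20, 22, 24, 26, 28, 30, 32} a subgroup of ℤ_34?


Subgroup test for H = {0, 2, 4, 6, 8, 10, 12, 14, 16, 18, 20, 22, 24, 26, 28, 30, 32} in (ℤ_34, +):
(1) 0 ∈ H? Yes
(2) Closure: for all a,b ∈ H, (a+b) mod 34 ∈ H? Yes
(3) Inverses: for all a ∈ H, -a mod 34 ∈ H? Yes

Yes, H is a subgroup of ℤ_34


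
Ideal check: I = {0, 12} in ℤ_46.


Check ideal conditions for I = {0, 12} in ℤ_46:
(1) I is an additive subgroup? No
(2) For r ∈ ℤ_46 and a ∈ I: r·a ∈ I? No  [counterexample: r=2, a=12, r·a mod 46 = 24 ∉ I]

No, I is not an ideal of ℤ_46


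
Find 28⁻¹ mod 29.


Use the extended Euclidean algorithm to write 1 = 28·s + 29·t; then s mod 29 is the inverse.
Euclidean algorithm:
  28 = 0·29 + 28
  29 = 1·28 + 1
  28 = 28·1 + 0
gcd(28,29) = 1
Back-substitution gives: 28·(-1) + 29·(1) = 1
So 28⁻¹ ≡ -1 ≡ 28 (mod 29)
Check: 28 × 28 = 784 ≡ 1 (mod 29) ✓

28⁻¹ ≡ 28 (mod 29)
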